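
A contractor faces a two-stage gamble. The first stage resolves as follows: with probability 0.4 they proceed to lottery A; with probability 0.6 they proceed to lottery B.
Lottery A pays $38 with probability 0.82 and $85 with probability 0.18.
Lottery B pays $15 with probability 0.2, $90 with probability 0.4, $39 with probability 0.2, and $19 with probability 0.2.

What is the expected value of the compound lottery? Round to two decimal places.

$48.94

EV(A) = 0.82 × 38 + 0.18 × 85 = 31.16 + 15.3 = 46.46
EV(B) = 0.2 × 15 + 0.4 × 90 + 0.2 × 39 + 0.2 × 19 = 3 + 36 + 7.8 + 3.8 = 50.6
Overall = 0.4 × 46.46 + 0.6 × 50.6 = 18.584 + 30.36 = 48.944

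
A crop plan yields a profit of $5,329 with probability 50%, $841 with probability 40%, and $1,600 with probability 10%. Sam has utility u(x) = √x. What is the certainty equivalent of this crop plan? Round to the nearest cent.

E[u] = 0.5·√5329 + 0.4·√841 + 0.1·√1600 = 0.5·73 + 0.4·29 + 0.1·40 = 52.1
CE = (52.1)² = 2714.41

$2,714.41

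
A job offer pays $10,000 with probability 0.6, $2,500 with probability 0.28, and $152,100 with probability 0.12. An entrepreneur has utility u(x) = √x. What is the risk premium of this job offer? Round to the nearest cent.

$10,359.36

E[u] = 0.6·√10000 + 0.28·√2500 + 0.12·√152100 = 0.6·100 + 0.28·50 + 0.12·390 = 120.8
CE = (120.8)² = 14592.64
Risk premium = EV − CE = 24952 − 14592.64 = 10359.36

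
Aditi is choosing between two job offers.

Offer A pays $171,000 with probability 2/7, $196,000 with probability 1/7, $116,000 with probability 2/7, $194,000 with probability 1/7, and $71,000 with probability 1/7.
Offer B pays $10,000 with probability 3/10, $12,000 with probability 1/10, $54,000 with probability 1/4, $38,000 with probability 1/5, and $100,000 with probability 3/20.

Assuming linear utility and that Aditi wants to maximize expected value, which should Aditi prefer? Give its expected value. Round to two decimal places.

Offer A ($147,857.14)

Offer A = 2/7 × 171000 + 1/7 × 196000 + 2/7 × 116000 + 1/7 × 194000 + 1/7 × 71000 = 48857.1429 + 28000 + 33142.8571 + 27714.2857 + 10142.8571 = 147857.1429
Offer B = 3/10 × 10000 + 1/10 × 12000 + 1/4 × 54000 + 1/5 × 38000 + 3/20 × 100000 = 3000 + 1200 + 13500 + 7600 + 15000 = 40300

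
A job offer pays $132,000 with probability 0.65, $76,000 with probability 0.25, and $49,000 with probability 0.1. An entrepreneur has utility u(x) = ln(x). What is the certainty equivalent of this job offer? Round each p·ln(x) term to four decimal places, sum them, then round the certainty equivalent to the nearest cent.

$104,140.89

E[u] = 0.65·ln(132000) + 0.25·ln(76000) + 0.1·ln(49000) = 7.6639 + 2.8096 + 1.0800 = 11.5535
CE = e^11.5535 ≈ 104140.89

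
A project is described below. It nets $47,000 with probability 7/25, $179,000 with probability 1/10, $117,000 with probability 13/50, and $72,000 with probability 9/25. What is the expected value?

EV = 7/25 × 47000 + 1/10 × 179000 + 13/50 × 117000 + 9/25 × 72000 = 13160 + 17900 + 30420 + 25920 = 87400

$87,400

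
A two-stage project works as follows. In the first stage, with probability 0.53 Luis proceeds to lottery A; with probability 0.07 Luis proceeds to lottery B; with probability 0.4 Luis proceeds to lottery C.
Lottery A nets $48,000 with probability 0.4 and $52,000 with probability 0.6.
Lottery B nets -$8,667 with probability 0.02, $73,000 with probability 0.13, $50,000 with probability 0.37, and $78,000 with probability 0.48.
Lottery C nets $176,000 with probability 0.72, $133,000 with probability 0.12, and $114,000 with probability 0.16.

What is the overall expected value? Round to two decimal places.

$95,647.97

EV(A) = 0.4 × 48000 + 0.6 × 52000 = 19200 + 31200 = 50400
EV(B) = 0.02 × (-8667) + 0.13 × 73000 + 0.37 × 50000 + 0.48 × 78000 = -173.34 + 9490 + 18500 + 37440 = 65256.66
EV(C) = 0.72 × 176000 + 0.12 × 133000 + 0.16 × 114000 = 126720 + 15960 + 18240 = 160920
Overall = 0.53 × 50400 + 0.07 × 65256.66 + 0.4 × 160920 = 26712 + 4567.9662 + 64368 = 95647.9662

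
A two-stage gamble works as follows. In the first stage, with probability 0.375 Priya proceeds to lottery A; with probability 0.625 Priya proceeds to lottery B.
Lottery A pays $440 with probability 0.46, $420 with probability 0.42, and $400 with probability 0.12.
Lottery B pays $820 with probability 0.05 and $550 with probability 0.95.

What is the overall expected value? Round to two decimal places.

$512.24

EV(A) = 0.46 × 440 + 0.42 × 420 + 0.12 × 400 = 202.4 + 176.4 + 48 = 426.8
EV(B) = 0.05 × 820 + 0.95 × 550 = 41 + 522.5 = 563.5
Overall = 0.375 × 426.8 + 0.625 × 563.5 = 160.05 + 352.1875 = 512.2375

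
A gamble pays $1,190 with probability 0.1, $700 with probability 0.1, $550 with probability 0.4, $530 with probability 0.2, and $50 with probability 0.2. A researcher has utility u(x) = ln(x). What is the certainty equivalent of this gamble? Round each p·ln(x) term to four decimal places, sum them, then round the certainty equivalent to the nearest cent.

E[u] = 0.1·ln(1190) + 0.1·ln(700) + 0.4·ln(550) + 0.2·ln(530) + 0.2·ln(50) = 0.7082 + 0.6551 + 2.5240 + 1.2546 + 0.7824 = 5.9243
CE = e^5.9243 ≈ 374.02

$374.02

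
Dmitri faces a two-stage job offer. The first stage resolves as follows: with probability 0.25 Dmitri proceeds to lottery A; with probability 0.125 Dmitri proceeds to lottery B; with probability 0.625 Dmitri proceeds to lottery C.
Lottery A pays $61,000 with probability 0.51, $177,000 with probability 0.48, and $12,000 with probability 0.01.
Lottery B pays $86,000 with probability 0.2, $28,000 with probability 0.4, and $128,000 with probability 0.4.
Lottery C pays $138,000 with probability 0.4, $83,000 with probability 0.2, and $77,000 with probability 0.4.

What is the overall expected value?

$103,122.50

EV(A) = 0.51 × 61000 + 0.48 × 177000 + 0.01 × 12000 = 31110 + 84960 + 120 = 116190
EV(B) = 0.2 × 86000 + 0.4 × 28000 + 0.4 × 128000 = 17200 + 11200 + 51200 = 79600
EV(C) = 0.4 × 138000 + 0.2 × 83000 + 0.4 × 77000 = 55200 + 16600 + 30800 = 102600
Overall = 0.25 × 116190 + 0.125 × 79600 + 0.625 × 102600 = 29047.5 + 9950 + 64125 = 103122.5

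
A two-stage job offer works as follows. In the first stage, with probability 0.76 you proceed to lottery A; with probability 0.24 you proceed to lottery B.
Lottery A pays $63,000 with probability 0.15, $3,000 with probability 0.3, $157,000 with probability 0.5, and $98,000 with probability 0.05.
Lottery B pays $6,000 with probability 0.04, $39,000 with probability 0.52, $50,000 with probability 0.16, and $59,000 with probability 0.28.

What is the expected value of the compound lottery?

$82,059.60

EV(A) = 0.15 × 63000 + 0.3 × 3000 + 0.5 × 157000 + 0.05 × 98000 = 9450 + 900 + 78500 + 4900 = 93750
EV(B) = 0.04 × 6000 + 0.52 × 39000 + 0.16 × 50000 + 0.28 × 59000 = 240 + 20280 + 8000 + 16520 = 45040
Overall = 0.76 × 93750 + 0.24 × 45040 = 71250 + 10809.6 = 82059.6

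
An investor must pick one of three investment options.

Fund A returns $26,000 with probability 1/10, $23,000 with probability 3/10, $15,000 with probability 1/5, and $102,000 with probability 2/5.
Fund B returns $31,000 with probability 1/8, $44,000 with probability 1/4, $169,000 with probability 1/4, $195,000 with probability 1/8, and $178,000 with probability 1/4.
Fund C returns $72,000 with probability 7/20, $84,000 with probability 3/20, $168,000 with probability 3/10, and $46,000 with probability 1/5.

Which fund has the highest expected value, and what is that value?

Fund B ($126,000)

Fund A = 1/10 × 26000 + 3/10 × 23000 + 1/5 × 15000 + 2/5 × 102000 = 2600 + 6900 + 3000 + 40800 = 53300
Fund B = 1/8 × 31000 + 1/4 × 44000 + 1/4 × 169000 + 1/8 × 195000 + 1/4 × 178000 = 3875 + 11000 + 42250 + 24375 + 44500 = 126000
Fund C = 7/20 × 72000 + 3/20 × 84000 + 3/10 × 168000 + 1/5 × 46000 = 25200 + 12600 + 50400 + 9200 = 97400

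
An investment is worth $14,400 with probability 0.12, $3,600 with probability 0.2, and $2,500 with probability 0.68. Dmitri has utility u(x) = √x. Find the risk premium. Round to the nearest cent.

$499.84

E[u] = 0.12·√14400 + 0.2·√3600 + 0.68·√2500 = 0.12·120 + 0.2·60 + 0.68·50 = 60.4
CE = (60.4)² = 3648.16
Risk premium = EV − CE = 4148 − 3648.16 = 499.84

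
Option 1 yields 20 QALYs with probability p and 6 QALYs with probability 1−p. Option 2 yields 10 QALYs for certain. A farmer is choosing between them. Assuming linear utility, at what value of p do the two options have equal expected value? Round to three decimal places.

p·20 + (1−p)·6 = 10
14p + 6 = 10
p = (10 − 6) / 14

p = 0.286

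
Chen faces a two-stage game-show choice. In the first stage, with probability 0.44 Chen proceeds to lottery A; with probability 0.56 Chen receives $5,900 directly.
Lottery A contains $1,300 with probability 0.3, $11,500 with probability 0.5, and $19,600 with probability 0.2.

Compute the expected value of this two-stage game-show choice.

$7,730.40

EV(A) = 0.3 × 1300 + 0.5 × 11500 + 0.2 × 19600 = 390 + 5750 + 3920 = 10060
Branch B: 5900 (certain)
Overall = 0.44 × 10060 + 0.56 × 5900 = 4426.4 + 3304 = 7730.4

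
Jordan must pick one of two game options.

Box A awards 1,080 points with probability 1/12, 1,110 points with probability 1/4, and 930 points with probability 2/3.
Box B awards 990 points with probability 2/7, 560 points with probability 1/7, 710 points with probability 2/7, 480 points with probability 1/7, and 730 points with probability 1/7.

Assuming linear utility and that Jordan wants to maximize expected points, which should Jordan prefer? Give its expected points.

Box A = 1/12 × 1080 + 1/4 × 1110 + 2/3 × 930 = 90 + 277.5 + 620 = 987.5
Box B = 2/7 × 990 + 1/7 × 560 + 2/7 × 710 + 1/7 × 480 + 1/7 × 730 = 282.8571 + 80 + 202.8571 + 68.5714 + 104.2857 = 738.5714

Box A (987.5 points)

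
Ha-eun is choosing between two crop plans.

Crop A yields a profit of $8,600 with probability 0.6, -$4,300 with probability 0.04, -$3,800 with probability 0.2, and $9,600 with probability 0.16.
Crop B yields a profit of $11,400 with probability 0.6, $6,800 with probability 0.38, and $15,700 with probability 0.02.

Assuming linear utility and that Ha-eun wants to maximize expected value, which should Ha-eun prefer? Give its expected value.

Crop B ($9,738)

Crop A = 0.6 × 8600 + 0.04 × (-4300) + 0.2 × (-3800) + 0.16 × 9600 = 5160 − 172 − 760 + 1536 = 5764
Crop B = 0.6 × 11400 + 0.38 × 6800 + 0.02 × 15700 = 6840 + 2584 + 314 = 9738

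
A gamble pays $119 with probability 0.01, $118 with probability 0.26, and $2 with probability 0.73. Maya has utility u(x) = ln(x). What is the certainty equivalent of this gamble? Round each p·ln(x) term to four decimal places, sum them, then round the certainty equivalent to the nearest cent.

E[u] = 0.01·ln(119) + 0.26·ln(118) + 0.73·ln(2) = 0.0478 + 1.2404 + 0.5060 = 1.7942
CE = e^1.7942 ≈ 6.01

$6.01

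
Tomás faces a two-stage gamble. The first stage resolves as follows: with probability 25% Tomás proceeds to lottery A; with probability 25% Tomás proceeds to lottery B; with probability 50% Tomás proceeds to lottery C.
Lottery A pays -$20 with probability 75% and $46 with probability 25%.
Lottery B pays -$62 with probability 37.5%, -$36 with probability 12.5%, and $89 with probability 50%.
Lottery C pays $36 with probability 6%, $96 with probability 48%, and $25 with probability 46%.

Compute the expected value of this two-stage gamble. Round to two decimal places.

EV(A) = 0.75 × (-20) + 0.25 × 46 = -15 + 11.5 = -3.5
EV(B) = 0.375 × (-62) + 0.125 × (-36) + 0.5 × 89 = -23.25 − 4.5 + 44.5 = 16.75
EV(C) = 0.06 × 36 + 0.48 × 96 + 0.46 × 25 = 2.16 + 46.08 + 11.5 = 59.74
Overall = 0.25 × (-3.5) + 0.25 × 16.75 + 0.5 × 59.74 = -0.875 + 4.1875 + 29.87 = 33.1825

$33.18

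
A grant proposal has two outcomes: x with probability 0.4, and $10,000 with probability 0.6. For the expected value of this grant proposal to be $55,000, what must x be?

0.4·x + 0.6·10000 = 55000
0.4·x = 55000 − 6000 = 49000
x = 49000 / 0.4 = 122500

x = $122,500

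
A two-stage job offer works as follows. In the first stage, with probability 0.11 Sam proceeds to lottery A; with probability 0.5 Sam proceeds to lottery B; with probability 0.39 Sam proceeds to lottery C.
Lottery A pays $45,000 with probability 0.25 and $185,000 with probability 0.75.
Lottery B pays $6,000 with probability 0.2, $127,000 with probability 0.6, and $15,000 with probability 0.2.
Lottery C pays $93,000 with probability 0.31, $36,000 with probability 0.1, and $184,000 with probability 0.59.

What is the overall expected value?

$111,686.10

EV(A) = 0.25 × 45000 + 0.75 × 185000 = 11250 + 138750 = 150000
EV(B) = 0.2 × 6000 + 0.6 × 127000 + 0.2 × 15000 = 1200 + 76200 + 3000 = 80400
EV(C) = 0.31 × 93000 + 0.1 × 36000 + 0.59 × 184000 = 28830 + 3600 + 108560 = 140990
Overall = 0.11 × 150000 + 0.5 × 80400 + 0.39 × 140990 = 16500 + 40200 + 54986.1 = 111686.1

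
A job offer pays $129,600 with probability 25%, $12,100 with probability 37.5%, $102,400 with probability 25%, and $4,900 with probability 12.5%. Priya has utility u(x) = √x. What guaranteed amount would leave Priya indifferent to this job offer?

E[u] = 0.25·√129600 + 0.375·√12100 + 0.25·√102400 + 0.125·√4900 = 0.25·360 + 0.375·110 + 0.25·320 + 0.125·70 = 220
CE = (220)² = 48400

$48,400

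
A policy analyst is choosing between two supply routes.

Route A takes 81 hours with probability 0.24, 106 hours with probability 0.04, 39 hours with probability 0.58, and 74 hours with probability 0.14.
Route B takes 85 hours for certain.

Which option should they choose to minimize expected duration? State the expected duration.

Route A = 0.24 × 81 + 0.04 × 106 + 0.58 × 39 + 0.14 × 74 = 19.44 + 4.24 + 22.62 + 10.36 = 56.66
Route B: 85 (certain)

Route A (56.66 hours)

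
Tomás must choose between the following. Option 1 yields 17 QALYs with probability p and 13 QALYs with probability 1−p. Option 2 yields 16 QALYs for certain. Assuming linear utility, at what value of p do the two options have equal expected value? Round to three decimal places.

p·17 + (1−p)·13 = 16
4p + 13 = 16
p = (16 − 13) / 4

p = 0.750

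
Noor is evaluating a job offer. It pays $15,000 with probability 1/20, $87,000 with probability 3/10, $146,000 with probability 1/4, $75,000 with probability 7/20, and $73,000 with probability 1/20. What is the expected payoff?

$93,250

EV = 1/20 × 15000 + 3/10 × 87000 + 1/4 × 146000 + 7/20 × 75000 + 1/20 × 73000 = 750 + 26100 + 36500 + 26250 + 3650 = 93250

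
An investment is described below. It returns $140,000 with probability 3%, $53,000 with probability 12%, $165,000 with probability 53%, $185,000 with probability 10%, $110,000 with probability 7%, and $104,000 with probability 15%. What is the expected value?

$139,810

EV = 0.03 × 140000 + 0.12 × 53000 + 0.53 × 165000 + 0.1 × 185000 + 0.07 × 110000 + 0.15 × 104000 = 4200 + 6360 + 87450 + 18500 + 7700 + 15600 = 139810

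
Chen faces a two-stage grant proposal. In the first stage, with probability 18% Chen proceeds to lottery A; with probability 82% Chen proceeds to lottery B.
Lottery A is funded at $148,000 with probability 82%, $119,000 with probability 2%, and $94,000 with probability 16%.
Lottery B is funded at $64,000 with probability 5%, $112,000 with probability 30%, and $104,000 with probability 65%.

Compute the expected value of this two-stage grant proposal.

EV(A) = 0.82 × 148000 + 0.02 × 119000 + 0.16 × 94000 = 121360 + 2380 + 15040 = 138780
EV(B) = 0.05 × 64000 + 0.3 × 112000 + 0.65 × 104000 = 3200 + 33600 + 67600 = 104400
Overall = 0.18 × 138780 + 0.82 × 104400 = 24980.4 + 85608 = 110588.4

$110,588.40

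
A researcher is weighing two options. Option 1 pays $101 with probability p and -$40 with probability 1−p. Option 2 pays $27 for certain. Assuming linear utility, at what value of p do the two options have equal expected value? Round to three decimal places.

p·101 + (1−p)·(-40) = 27
141p − 40 = 27
p = (27 + 40) / 141

p = 0.475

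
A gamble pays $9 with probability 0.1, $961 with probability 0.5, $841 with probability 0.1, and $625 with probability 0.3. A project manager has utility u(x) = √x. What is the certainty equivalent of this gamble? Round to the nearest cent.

$686.44

E[u] = 0.1·√9 + 0.5·√961 + 0.1·√841 + 0.3·√625 = 0.1·3 + 0.5·31 + 0.1·29 + 0.3·25 = 26.2
CE = (26.2)² = 686.44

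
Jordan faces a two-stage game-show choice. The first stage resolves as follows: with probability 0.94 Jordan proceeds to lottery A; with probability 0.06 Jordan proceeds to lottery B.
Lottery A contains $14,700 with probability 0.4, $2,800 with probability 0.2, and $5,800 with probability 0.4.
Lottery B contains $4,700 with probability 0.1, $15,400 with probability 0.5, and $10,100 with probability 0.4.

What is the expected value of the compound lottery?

$8,967

EV(A) = 0.4 × 14700 + 0.2 × 2800 + 0.4 × 5800 = 5880 + 560 + 2320 = 8760
EV(B) = 0.1 × 4700 + 0.5 × 15400 + 0.4 × 10100 = 470 + 7700 + 4040 = 12210
Overall = 0.94 × 8760 + 0.06 × 12210 = 8234.4 + 732.6 = 8967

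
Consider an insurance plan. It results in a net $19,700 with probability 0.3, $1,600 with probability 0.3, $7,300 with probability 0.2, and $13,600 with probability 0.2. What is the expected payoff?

EV = 0.3 × 19700 + 0.3 × 1600 + 0.2 × 7300 + 0.2 × 13600 = 5910 + 480 + 1460 + 2720 = 10570

$10,570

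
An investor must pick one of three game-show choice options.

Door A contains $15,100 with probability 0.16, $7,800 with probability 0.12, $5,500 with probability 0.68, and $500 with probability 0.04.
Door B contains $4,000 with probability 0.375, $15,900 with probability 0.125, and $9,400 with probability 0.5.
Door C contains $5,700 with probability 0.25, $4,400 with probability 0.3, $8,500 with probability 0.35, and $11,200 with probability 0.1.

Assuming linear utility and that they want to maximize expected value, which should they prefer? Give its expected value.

Door A = 0.16 × 15100 + 0.12 × 7800 + 0.68 × 5500 + 0.04 × 500 = 2416 + 936 + 3740 + 20 = 7112
Door B = 0.375 × 4000 + 0.125 × 15900 + 0.5 × 9400 = 1500 + 1987.5 + 4700 = 8187.5
Door C = 0.25 × 5700 + 0.3 × 4400 + 0.35 × 8500 + 0.1 × 11200 = 1425 + 1320 + 2975 + 1120 = 6840

Door B ($8,187.50)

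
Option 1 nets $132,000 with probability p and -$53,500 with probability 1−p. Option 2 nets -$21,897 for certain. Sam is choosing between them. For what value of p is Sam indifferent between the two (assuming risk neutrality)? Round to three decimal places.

p = 0.170

p·132000 + (1−p)·(-53500) = -21897
185500p − 53500 = -21897
p = (-21897 + 53500) / 185500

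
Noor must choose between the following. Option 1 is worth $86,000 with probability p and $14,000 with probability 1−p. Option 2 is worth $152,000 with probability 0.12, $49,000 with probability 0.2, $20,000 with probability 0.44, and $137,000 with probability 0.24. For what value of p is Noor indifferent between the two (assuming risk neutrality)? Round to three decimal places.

EV(Option 2) = 0.12 × 152000 + 0.2 × 49000 + 0.44 × 20000 + 0.24 × 137000 = 18240 + 9800 + 8800 + 32880 = 69720
p·86000 + (1−p)·14000 = 69720
72000p + 14000 = 69720
p = (69720 − 14000) / 72000

p = 0.774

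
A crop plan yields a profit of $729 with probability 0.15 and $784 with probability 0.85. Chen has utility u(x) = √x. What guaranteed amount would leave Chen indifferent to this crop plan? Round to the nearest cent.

E[u] = 0.15·√729 + 0.85·√784 = 0.15·27 + 0.85·28 = 27.85
CE = (27.85)² = 775.6225

$775.62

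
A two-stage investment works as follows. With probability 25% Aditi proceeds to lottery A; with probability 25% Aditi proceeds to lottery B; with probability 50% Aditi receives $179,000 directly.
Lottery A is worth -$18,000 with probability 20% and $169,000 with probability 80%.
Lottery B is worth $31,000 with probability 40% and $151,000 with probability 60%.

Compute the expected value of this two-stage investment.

$148,150

EV(A) = 0.2 × (-18000) + 0.8 × 169000 = -3600 + 135200 = 131600
EV(B) = 0.4 × 31000 + 0.6 × 151000 = 12400 + 90600 = 103000
Branch C: 179000 (certain)
Overall = 0.25 × 131600 + 0.25 × 103000 + 0.5 × 179000 = 32900 + 25750 + 89500 = 148150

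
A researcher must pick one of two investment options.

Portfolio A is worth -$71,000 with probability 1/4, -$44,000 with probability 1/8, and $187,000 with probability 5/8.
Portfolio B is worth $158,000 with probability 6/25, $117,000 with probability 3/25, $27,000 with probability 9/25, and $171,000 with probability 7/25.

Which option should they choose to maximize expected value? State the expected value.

Portfolio B ($109,560)

Portfolio A = 1/4 × (-71000) + 1/8 × (-44000) + 5/8 × 187000 = -17750 − 5500 + 116875 = 93625
Portfolio B = 6/25 × 158000 + 3/25 × 117000 + 9/25 × 27000 + 7/25 × 171000 = 37920 + 14040 + 9720 + 47880 = 109560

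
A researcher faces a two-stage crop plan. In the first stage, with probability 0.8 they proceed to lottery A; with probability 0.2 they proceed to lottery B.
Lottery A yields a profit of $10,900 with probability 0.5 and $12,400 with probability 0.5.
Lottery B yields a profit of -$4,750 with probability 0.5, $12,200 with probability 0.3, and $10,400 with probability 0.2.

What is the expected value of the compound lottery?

$9,993

EV(A) = 0.5 × 10900 + 0.5 × 12400 = 5450 + 6200 = 11650
EV(B) = 0.5 × (-4750) + 0.3 × 12200 + 0.2 × 10400 = -2375 + 3660 + 2080 = 3365
Overall = 0.8 × 11650 + 0.2 × 3365 = 9320 + 673 = 9993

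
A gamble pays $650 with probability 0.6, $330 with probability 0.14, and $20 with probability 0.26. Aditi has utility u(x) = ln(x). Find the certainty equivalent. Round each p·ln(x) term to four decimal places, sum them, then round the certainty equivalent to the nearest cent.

$239.13

E[u] = 0.6·ln(650) + 0.14·ln(330) + 0.26·ln(20) = 3.8862 + 0.8119 + 0.7789 = 5.4770
CE = e^5.4770 ≈ 239.13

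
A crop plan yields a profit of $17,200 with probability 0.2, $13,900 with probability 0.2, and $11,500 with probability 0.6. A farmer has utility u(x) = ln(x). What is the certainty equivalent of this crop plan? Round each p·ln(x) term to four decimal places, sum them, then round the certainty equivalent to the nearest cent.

E[u] = 0.2·ln(17200) + 0.2·ln(13900) + 0.6·ln(11500) = 1.9505 + 1.9079 + 5.6101 = 9.4685
CE = e^9.4685 ≈ 12945.45

$12,945.45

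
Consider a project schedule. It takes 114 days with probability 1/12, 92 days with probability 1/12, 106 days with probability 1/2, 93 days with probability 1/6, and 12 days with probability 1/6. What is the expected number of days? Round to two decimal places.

EV = 1/12 × 114 + 1/12 × 92 + 1/2 × 106 + 1/6 × 93 + 1/6 × 12 = 9.5 + 7.6667 + 53 + 15.5 + 2 = 87.6667

87.67 days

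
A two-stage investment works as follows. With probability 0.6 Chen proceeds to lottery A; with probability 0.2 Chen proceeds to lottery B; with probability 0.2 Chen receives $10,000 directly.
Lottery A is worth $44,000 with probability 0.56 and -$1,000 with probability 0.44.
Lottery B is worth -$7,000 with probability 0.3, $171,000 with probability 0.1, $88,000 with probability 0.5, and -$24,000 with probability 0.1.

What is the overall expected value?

$27,840

EV(A) = 0.56 × 44000 + 0.44 × (-1000) = 24640 − 440 = 24200
EV(B) = 0.3 × (-7000) + 0.1 × 171000 + 0.5 × 88000 + 0.1 × (-24000) = -2100 + 17100 + 44000 − 2400 = 56600
Branch C: 10000 (certain)
Overall = 0.6 × 24200 + 0.2 × 56600 + 0.2 × 10000 = 14520 + 11320 + 2000 = 27840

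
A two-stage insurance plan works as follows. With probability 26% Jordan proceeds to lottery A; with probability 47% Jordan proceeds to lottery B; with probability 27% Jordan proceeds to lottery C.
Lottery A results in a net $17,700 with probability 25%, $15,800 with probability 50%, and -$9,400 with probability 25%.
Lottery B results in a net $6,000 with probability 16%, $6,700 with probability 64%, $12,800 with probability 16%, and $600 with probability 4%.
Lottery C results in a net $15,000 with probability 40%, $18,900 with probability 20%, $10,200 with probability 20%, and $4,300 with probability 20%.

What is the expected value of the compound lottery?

$9,457.50

EV(A) = 0.25 × 17700 + 0.5 × 15800 + 0.25 × (-9400) = 4425 + 7900 − 2350 = 9975
EV(B) = 0.16 × 6000 + 0.64 × 6700 + 0.16 × 12800 + 0.04 × 600 = 960 + 4288 + 2048 + 24 = 7320
EV(C) = 0.4 × 15000 + 0.2 × 18900 + 0.2 × 10200 + 0.2 × 4300 = 6000 + 3780 + 2040 + 860 = 12680
Overall = 0.26 × 9975 + 0.47 × 7320 + 0.27 × 12680 = 2593.5 + 3440.4 + 3423.6 = 9457.5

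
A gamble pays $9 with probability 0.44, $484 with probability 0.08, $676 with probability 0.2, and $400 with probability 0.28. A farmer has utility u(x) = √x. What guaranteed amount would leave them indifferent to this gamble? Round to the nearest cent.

E[u] = 0.44·√9 + 0.08·√484 + 0.2·√676 + 0.28·√400 = 0.44·3 + 0.08·22 + 0.2·26 + 0.28·20 = 13.88
CE = (13.88)² = 192.6544

$192.65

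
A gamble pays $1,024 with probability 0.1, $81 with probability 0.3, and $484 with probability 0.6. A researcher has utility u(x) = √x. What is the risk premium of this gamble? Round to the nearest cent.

E[u] = 0.1·√1024 + 0.3·√81 + 0.6·√484 = 0.1·32 + 0.3·9 + 0.6·22 = 19.1
CE = (19.1)² = 364.81
Risk premium = EV − CE = 417.1 − 364.81 = 52.29

$52.29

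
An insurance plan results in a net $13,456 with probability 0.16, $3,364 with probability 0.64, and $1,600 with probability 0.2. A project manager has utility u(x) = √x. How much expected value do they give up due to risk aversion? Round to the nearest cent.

$570.78

E[u] = 0.16·√13456 + 0.64·√3364 + 0.2·√1600 = 0.16·116 + 0.64·58 + 0.2·40 = 63.68
CE = (63.68)² = 4055.1424
Risk premium = EV − CE = 4625.92 − 4055.1424 = 570.7776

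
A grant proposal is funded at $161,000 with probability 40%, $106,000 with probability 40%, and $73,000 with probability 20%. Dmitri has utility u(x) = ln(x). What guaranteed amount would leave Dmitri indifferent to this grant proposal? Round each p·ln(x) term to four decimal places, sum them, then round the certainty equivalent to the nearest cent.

E[u] = 0.4·ln(161000) + 0.4·ln(106000) + 0.2·ln(73000) = 4.7957 + 4.6285 + 2.2396 = 11.6638
CE = e^11.6638 ≈ 116285.08

$116,285.08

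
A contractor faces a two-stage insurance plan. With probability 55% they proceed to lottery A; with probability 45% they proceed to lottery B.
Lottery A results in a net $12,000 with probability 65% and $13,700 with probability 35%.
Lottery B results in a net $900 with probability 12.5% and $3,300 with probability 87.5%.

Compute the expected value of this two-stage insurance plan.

EV(A) = 0.65 × 12000 + 0.35 × 13700 = 7800 + 4795 = 12595
EV(B) = 0.125 × 900 + 0.875 × 3300 = 112.5 + 2887.5 = 3000
Overall = 0.55 × 12595 + 0.45 × 3000 = 6927.25 + 1350 = 8277.25

$8,277.25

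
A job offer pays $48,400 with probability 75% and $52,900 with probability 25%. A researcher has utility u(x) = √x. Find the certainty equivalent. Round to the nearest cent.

$49,506.25

E[u] = 0.75·√48400 + 0.25·√52900 = 0.75·220 + 0.25·230 = 222.5
CE = (222.5)² = 49506.25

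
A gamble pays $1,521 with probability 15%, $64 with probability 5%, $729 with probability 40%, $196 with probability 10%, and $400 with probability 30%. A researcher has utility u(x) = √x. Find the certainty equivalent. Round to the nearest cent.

E[u] = 0.15·√1521 + 0.05·√64 + 0.4·√729 + 0.1·√196 + 0.3·√400 = 0.15·39 + 0.05·8 + 0.4·27 + 0.1·14 + 0.3·20 = 24.45
CE = (24.45)² = 597.8025

$597.80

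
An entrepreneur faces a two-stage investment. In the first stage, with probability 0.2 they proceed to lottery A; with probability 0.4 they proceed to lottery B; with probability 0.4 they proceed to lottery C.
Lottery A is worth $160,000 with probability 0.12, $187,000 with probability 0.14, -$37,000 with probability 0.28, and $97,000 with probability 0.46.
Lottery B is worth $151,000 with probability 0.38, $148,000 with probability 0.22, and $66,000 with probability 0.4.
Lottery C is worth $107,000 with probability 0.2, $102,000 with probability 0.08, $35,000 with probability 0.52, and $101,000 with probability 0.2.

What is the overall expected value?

$89,648

EV(A) = 0.12 × 160000 + 0.14 × 187000 + 0.28 × (-37000) + 0.46 × 97000 = 19200 + 26180 − 10360 + 44620 = 79640
EV(B) = 0.38 × 151000 + 0.22 × 148000 + 0.4 × 66000 = 57380 + 32560 + 26400 = 116340
EV(C) = 0.2 × 107000 + 0.08 × 102000 + 0.52 × 35000 + 0.2 × 101000 = 21400 + 8160 + 18200 + 20200 = 67960
Overall = 0.2 × 79640 + 0.4 × 116340 + 0.4 × 67960 = 15928 + 46536 + 27184 = 89648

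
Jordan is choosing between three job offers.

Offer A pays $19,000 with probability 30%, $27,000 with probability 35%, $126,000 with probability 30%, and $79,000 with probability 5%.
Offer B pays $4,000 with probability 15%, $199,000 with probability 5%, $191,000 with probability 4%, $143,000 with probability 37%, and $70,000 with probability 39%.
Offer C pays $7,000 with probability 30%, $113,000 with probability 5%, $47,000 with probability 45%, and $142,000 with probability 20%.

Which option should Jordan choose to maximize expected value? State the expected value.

Offer B ($98,400)

Offer A = 0.3 × 19000 + 0.35 × 27000 + 0.3 × 126000 + 0.05 × 79000 = 5700 + 9450 + 37800 + 3950 = 56900
Offer B = 0.15 × 4000 + 0.05 × 199000 + 0.04 × 191000 + 0.37 × 143000 + 0.39 × 70000 = 600 + 9950 + 7640 + 52910 + 27300 = 98400
Offer C = 0.3 × 7000 + 0.05 × 113000 + 0.45 × 47000 + 0.2 × 142000 = 2100 + 5650 + 21150 + 28400 = 57300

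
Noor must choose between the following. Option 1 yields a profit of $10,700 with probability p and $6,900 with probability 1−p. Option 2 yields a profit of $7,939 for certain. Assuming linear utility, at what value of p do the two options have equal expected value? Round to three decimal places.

p = 0.273

p·10700 + (1−p)·6900 = 7939
3800p + 6900 = 7939
p = (7939 − 6900) / 3800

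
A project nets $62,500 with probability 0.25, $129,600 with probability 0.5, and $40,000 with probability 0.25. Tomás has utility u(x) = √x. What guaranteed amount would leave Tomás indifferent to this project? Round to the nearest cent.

$85,556.25

E[u] = 0.25·√62500 + 0.5·√129600 + 0.25·√40000 = 0.25·250 + 0.5·360 + 0.25·200 = 292.5
CE = (292.5)² = 85556.25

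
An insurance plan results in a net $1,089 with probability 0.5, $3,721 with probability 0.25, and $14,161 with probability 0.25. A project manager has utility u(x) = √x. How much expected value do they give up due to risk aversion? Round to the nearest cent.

$1,232.75

E[u] = 0.5·√1089 + 0.25·√3721 + 0.25·√14161 = 0.5·33 + 0.25·61 + 0.25·119 = 61.5
CE = (61.5)² = 3782.25
Risk premium = EV − CE = 5015 − 3782.25 = 1232.75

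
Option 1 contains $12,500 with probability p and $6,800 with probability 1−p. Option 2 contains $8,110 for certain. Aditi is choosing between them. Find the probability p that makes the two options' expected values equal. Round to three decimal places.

p = 0.230

p·12500 + (1−p)·6800 = 8110
5700p + 6800 = 8110
p = (8110 − 6800) / 5700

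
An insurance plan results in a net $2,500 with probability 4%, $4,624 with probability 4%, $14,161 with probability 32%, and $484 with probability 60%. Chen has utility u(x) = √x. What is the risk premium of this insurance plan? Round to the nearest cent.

E[u] = 0.04·√2500 + 0.04·√4624 + 0.32·√14161 + 0.6·√484 = 0.04·50 + 0.04·68 + 0.32·119 + 0.6·22 = 56
CE = (56)² = 3136
Risk premium = EV − CE = 5106.88 − 3136 = 1970.88

$1,970.88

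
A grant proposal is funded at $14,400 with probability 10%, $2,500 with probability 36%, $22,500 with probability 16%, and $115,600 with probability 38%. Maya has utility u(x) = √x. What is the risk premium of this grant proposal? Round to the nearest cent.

E[u] = 0.1·√14400 + 0.36·√2500 + 0.16·√22500 + 0.38·√115600 = 0.1·120 + 0.36·50 + 0.16·150 + 0.38·340 = 183.2
CE = (183.2)² = 33562.24
Risk premium = EV − CE = 49868 − 33562.24 = 16305.76

$16,305.76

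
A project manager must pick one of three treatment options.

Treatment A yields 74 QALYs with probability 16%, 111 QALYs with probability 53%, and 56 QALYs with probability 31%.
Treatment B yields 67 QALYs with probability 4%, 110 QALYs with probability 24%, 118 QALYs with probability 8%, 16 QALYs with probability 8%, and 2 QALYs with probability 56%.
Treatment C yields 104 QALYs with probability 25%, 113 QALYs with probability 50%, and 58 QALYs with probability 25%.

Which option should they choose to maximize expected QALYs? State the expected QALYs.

Treatment C (97 QALYs)

Treatment A = 0.16 × 74 + 0.53 × 111 + 0.31 × 56 = 11.84 + 58.83 + 17.36 = 88.03
Treatment B = 0.04 × 67 + 0.24 × 110 + 0.08 × 118 + 0.08 × 16 + 0.56 × 2 = 2.68 + 26.4 + 9.44 + 1.28 + 1.12 = 40.92
Treatment C = 0.25 × 104 + 0.5 × 113 + 0.25 × 58 = 26 + 56.5 + 14.5 = 97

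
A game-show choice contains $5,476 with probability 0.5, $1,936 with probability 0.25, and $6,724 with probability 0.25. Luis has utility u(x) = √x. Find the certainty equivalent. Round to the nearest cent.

$4,692.25

E[u] = 0.5·√5476 + 0.25·√1936 + 0.25·√6724 = 0.5·74 + 0.25·44 + 0.25·82 = 68.5
CE = (68.5)² = 4692.25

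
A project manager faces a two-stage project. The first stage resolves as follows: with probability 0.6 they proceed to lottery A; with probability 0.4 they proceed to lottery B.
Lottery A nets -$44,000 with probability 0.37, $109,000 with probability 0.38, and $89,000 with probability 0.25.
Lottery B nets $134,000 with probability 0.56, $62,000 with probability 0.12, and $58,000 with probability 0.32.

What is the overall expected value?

EV(A) = 0.37 × (-44000) + 0.38 × 109000 + 0.25 × 89000 = -16280 + 41420 + 22250 = 47390
EV(B) = 0.56 × 134000 + 0.12 × 62000 + 0.32 × 58000 = 75040 + 7440 + 18560 = 101040
Overall = 0.6 × 47390 + 0.4 × 101040 = 28434 + 40416 = 68850

$68,850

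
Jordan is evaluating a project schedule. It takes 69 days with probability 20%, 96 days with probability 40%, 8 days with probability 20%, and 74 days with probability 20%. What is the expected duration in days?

68.6 days

EV = 0.2 × 69 + 0.4 × 96 + 0.2 × 8 + 0.2 × 74 = 13.8 + 38.4 + 1.6 + 14.8 = 68.6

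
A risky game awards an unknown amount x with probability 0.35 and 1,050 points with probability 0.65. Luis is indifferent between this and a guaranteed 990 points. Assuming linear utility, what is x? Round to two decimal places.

0.35·x + 0.65·1050 = 990
0.35·x = 990 − 682.5 = 307.5
x = 307.5 / 0.35 = 878.5714

x = 878.57 points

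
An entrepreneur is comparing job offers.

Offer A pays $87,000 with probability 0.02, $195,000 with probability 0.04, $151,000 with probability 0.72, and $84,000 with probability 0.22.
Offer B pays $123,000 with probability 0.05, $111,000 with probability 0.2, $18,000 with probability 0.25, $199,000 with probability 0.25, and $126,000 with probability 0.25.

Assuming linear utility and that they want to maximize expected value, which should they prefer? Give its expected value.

Offer A = 0.02 × 87000 + 0.04 × 195000 + 0.72 × 151000 + 0.22 × 84000 = 1740 + 7800 + 108720 + 18480 = 136740
Offer B = 0.05 × 123000 + 0.2 × 111000 + 0.25 × 18000 + 0.25 × 199000 + 0.25 × 126000 = 6150 + 22200 + 4500 + 49750 + 31500 = 114100

Offer A ($136,740)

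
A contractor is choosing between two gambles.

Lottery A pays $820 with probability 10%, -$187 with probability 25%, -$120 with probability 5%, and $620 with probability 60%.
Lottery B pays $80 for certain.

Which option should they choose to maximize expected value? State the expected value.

Lottery A ($401.25)

Lottery A = 0.1 × 820 + 0.25 × (-187) + 0.05 × (-120) + 0.6 × 620 = 82 − 46.75 − 6 + 372 = 401.25
Lottery B: 80 (certain)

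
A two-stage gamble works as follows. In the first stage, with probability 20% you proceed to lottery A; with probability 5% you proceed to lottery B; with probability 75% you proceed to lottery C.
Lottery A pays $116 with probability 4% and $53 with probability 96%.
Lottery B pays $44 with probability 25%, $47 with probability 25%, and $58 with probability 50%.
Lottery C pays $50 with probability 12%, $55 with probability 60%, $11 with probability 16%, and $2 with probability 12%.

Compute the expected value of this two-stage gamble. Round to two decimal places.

EV(A) = 0.04 × 116 + 0.96 × 53 = 4.64 + 50.88 = 55.52
EV(B) = 0.25 × 44 + 0.25 × 47 + 0.5 × 58 = 11 + 11.75 + 29 = 51.75
EV(C) = 0.12 × 50 + 0.6 × 55 + 0.16 × 11 + 0.12 × 2 = 6 + 33 + 1.76 + 0.24 = 41
Overall = 0.2 × 55.52 + 0.05 × 51.75 + 0.75 × 41 = 11.104 + 2.5875 + 30.75 = 44.4415

$44.44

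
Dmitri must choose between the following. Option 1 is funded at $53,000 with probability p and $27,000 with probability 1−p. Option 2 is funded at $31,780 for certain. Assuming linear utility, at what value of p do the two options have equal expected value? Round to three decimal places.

p·53000 + (1−p)·27000 = 31780
26000p + 27000 = 31780
p = (31780 − 27000) / 26000

p = 0.184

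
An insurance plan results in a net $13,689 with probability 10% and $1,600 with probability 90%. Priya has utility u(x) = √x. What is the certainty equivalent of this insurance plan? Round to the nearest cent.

$2,275.29

E[u] = 0.1·√13689 + 0.9·√1600 = 0.1·117 + 0.9·40 = 47.7
CE = (47.7)² = 2275.29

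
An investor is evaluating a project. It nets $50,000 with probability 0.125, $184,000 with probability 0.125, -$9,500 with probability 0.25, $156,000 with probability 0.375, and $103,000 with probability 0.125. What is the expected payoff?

EV = 0.125 × 50000 + 0.125 × 184000 + 0.25 × (-9500) + 0.375 × 156000 + 0.125 × 103000 = 6250 + 23000 − 2375 + 58500 + 12875 = 98250

$98,250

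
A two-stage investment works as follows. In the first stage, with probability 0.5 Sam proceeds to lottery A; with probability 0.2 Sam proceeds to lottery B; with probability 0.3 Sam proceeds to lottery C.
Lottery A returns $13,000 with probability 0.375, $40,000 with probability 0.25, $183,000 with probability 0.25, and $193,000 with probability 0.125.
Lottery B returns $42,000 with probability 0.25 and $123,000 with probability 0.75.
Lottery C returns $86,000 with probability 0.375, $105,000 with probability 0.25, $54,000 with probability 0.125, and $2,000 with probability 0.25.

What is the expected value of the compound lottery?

$82,650

EV(A) = 0.375 × 13000 + 0.25 × 40000 + 0.25 × 183000 + 0.125 × 193000 = 4875 + 10000 + 45750 + 24125 = 84750
EV(B) = 0.25 × 42000 + 0.75 × 123000 = 10500 + 92250 = 102750
EV(C) = 0.375 × 86000 + 0.25 × 105000 + 0.125 × 54000 + 0.25 × 2000 = 32250 + 26250 + 6750 + 500 = 65750
Overall = 0.5 × 84750 + 0.2 × 102750 + 0.3 × 65750 = 42375 + 20550 + 19725 = 82650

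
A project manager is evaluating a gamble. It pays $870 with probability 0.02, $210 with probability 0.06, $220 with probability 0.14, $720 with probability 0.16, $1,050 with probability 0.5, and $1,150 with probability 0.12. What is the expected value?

EV = 0.02 × 870 + 0.06 × 210 + 0.14 × 220 + 0.16 × 720 + 0.5 × 1050 + 0.12 × 1150 = 17.4 + 12.6 + 30.8 + 115.2 + 525 + 138 = 839

$839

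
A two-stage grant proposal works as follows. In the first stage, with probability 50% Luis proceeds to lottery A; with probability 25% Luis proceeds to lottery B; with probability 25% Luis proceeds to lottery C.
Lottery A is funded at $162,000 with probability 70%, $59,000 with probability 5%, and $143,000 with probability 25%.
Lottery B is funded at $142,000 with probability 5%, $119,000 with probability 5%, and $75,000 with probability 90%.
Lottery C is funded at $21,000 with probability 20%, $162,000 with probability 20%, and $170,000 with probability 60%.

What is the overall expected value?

EV(A) = 0.7 × 162000 + 0.05 × 59000 + 0.25 × 143000 = 113400 + 2950 + 35750 = 152100
EV(B) = 0.05 × 142000 + 0.05 × 119000 + 0.9 × 75000 = 7100 + 5950 + 67500 = 80550
EV(C) = 0.2 × 21000 + 0.2 × 162000 + 0.6 × 170000 = 4200 + 32400 + 102000 = 138600
Overall = 0.5 × 152100 + 0.25 × 80550 + 0.25 × 138600 = 76050 + 20137.5 + 34650 = 130837.5

$130,837.50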